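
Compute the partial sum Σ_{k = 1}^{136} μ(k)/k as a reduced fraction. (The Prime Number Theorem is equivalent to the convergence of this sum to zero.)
Σ μ(k)/k = 1798157260399775266990045811129040783798487774562/262948239526313870385685898536205956450305483726315

Values of μ(k) for 1 ≤ k ≤ 136: μ(1) = 1, μ(2) = -1, μ(3) = -1, μ(5) = -1, μ(6) = 1, μ(7) = -1, μ(10) = 1, μ(11) = -1, μ(13) = -1, μ(14) = 1, μ(15) = 1, μ(17) = -1, μ(19) = -1, μ(21) = 1, μ(22) = 1, μ(23) = -1, μ(26) = 1, μ(29) = -1, μ(30) = -1, μ(31) = -1, μ(33) = 1, μ(34) = 1, μ(35) = 1, μ(37) = -1, μ(38) = 1, μ(39) = 1, μ(41) = -1, μ(42) = -1, μ(43) = -1, μ(46) = 1, μ(47) = -1, μ(51) = 1, μ(53) = -1, μ(55) = 1, μ(57) = 1, μ(58) = 1, μ(59) = -1, μ(61) = -1, μ(62) = 1, μ(65) = 1, μ(66) = -1, μ(67) = -1, μ(69) = 1, μ(70) = -1, μ(71) = -1, μ(73) = -1, μ(74) = 1, μ(77) = 1, μ(78) = -1, μ(79) = -1, μ(82) = 1, μ(83) = -1, μ(85) = 1, μ(86) = 1, μ(87) = 1, μ(89) = -1, μ(91) = 1, μ(93) = 1, μ(94) = 1, μ(95) = 1, μ(97) = -1, μ(101) = -1, μ(102) = -1, μ(103) = -1, μ(105) = -1, μ(106) = 1, μ(107) = -1, μ(109) = -1, μ(110) = -1, μ(111) = 1, μ(113) = -1, μ(114) = -1, μ(115) = 1, μ(118) = 1, μ(119) = 1, μ(122) = 1, μ(123) = 1, μ(127) = -1, μ(129) = 1, μ(130) = -1, μ(131) = -1, μ(133) = 1, μ(134) = 1, with μ = 0 on non-squarefree integers. Summing μ(k)/k for k where μ(k) ≠ 0 gives 1798157260399775266990045811129040783798487774562/262948239526313870385685898536205956450305483726315 ≈ 0.0068. (PNT ⟺ this sum → 0 as n → ∞.)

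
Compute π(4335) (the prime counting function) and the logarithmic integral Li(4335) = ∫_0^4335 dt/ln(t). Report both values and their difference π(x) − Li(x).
π(4335) = 591;  Li(4335) ≈ 605.56;  π(x) − Li(x) ≈ -14.56.

Direct count of primes ≤ 4335 gives π(4335) = 591. Numerical evaluation of the logarithmic integral gives Li(4335) ≈ 605.56. The difference π(x) − Li(x) ≈ -14.56 is typically negative for small/moderate x (Li(x) overestimates), though Littlewood's theorem shows this sign changes infinitely often.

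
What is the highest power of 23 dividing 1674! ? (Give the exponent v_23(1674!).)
v_23(1674!) = 75

Legendre's formula: v_p(n!) = Σ_{k ≥ 1} ⌊n / p^k⌋. For p = 23, n = 1674, the terms are:
  ⌊1674/23^1⌋ = ⌊1674/23⌋ = 72
  ⌊1674/23^2⌋ = ⌊1674/529⌋ = 3
(the next term ⌊1674/23^3⌋ = 0, terminating the sum). Summing: v_23(1674!) = 72 + 3 = 75.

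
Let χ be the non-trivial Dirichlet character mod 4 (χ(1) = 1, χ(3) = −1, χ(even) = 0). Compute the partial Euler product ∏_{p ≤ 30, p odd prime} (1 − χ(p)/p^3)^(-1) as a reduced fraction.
∏ = 332738560088645051275/343395528292159193088

The odd primes p ≤ 30 are [3, 5, 7, 11, 13, 17, 19, 23, 29]. For each, χ(p) = 1 if p ≡ 1 mod 4, χ(p) = −1 if p ≡ 3 mod 4. Taking (1 − χ(p)/p^3)^(-1) = p^3/(p^3 − χ(p)): (1 − (-1)/3^3)^(-1) · (1 − (1)/5^3)^(-1) · (1 − (-1)/7^3)^(-1) · (1 − (-1)/11^3)^(-1) · (1 − (1)/13^3)^(-1) · (1 − (1)/17^3)^(-1) · (1 − (-1)/19^3)^(-1) · (1 − (-1)/23^3)^(-1) · (1 − (1)/29^3)^(-1) = 332738560088645051275/343395528292159193088.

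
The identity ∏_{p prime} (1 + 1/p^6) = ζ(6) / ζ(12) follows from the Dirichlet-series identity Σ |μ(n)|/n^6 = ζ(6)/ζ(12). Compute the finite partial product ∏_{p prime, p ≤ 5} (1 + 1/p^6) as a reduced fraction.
∏ = 7414537/7290000

The primes p ≤ 5 are [2, 3, 5]. For each, (1 + 1/p^6) = (p^6 + 1)/p^6. Multiplying these fractions over p ∈ [2, 3, 5] gives 7414537/7290000. (In the limit P → ∞ this tends to ζ(6)/ζ(12).)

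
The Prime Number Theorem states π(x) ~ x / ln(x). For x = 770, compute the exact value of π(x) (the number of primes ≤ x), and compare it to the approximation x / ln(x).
π(770) = 136;  x/ln(x) ≈ 115.85;  relative error ≈ 14.81%.

Directly count primes up to 770: π(770) = 136. The PNT approximation gives 770/ln(770) ≈ 770/6.64639 ≈ 115.85. Relative error (π(x) − x/ln(x)) / π(x) ≈ 14.81%; the approximation is known to undercount slightly (Li(x) is a better estimate).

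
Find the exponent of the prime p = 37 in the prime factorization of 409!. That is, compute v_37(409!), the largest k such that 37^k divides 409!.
v_37(409!) = 11

Legendre's formula: v_p(n!) = Σ_{k ≥ 1} ⌊n / p^k⌋. For p = 37, n = 409, the terms are:
  ⌊409/37^1⌋ = ⌊409/37⌋ = 11
(the next term ⌊409/37^2⌋ = 0, terminating the sum). Summing: v_37(409!) = 11 = 11.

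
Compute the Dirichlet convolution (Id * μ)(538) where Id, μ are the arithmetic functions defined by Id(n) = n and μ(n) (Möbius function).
(Id * μ)(538) = 268

Divisors of 538: [1, 2, 269, 538]. For each d | 538:
  d = 1: Id(1) · μ(538/1) = 1 · 1 = 1
  d = 2: Id(2) · μ(538/2) = 2 · -1 = -2
  d = 269: Id(269) · μ(538/269) = 269 · -1 = -269
  d = 538: Id(538) · μ(538/538) = 538 · 1 = 538
Summing: (Id * μ)(538) = 1 + -2 + -269 + 538 = 268.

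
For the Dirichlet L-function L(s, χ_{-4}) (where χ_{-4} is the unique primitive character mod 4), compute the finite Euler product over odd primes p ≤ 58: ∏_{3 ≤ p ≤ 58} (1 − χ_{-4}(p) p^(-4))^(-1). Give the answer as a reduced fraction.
∏ = 257364431333305770108011762895409938991497014556861335561/260241495905762991772533773778373936417391479107040051200

The odd primes p ≤ 58 are [3, 5, 7, 11, 13, 17, 19, 23, 29, 31, 37, 41, 43, 47, 53]. For each, χ(p) = 1 if p ≡ 1 mod 4, χ(p) = −1 if p ≡ 3 mod 4. Taking (1 − χ(p)/p^4)^(-1) = p^4/(p^4 − χ(p)): (1 − (-1)/3^4)^(-1) · (1 − (1)/5^4)^(-1) · (1 − (-1)/7^4)^(-1) · (1 − (-1)/11^4)^(-1) · (1 − (1)/13^4)^(-1) · (1 − (1)/17^4)^(-1) · (1 − (-1)/19^4)^(-1) · (1 − (-1)/23^4)^(-1) · (1 − (1)/29^4)^(-1) · (1 − (-1)/31^4)^(-1) · (1 − (1)/37^4)^(-1) · (1 − (1)/41^4)^(-1) · (1 − (-1)/43^4)^(-1) · (1 − (-1)/47^4)^(-1) · (1 − (1)/53^4)^(-1) = 257364431333305770108011762895409938991497014556861335561/260241495905762991772533773778373936417391479107040051200.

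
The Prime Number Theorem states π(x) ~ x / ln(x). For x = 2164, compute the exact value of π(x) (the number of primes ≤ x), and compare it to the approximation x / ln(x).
π(2164) = 326;  x/ln(x) ≈ 281.78;  relative error ≈ 13.56%.

Directly count primes up to 2164: π(2164) = 326. The PNT approximation gives 2164/ln(2164) ≈ 2164/7.67971 ≈ 281.78. Relative error (π(x) − x/ln(x)) / π(x) ≈ 13.56%; the approximation is known to undercount slightly (Li(x) is a better estimate).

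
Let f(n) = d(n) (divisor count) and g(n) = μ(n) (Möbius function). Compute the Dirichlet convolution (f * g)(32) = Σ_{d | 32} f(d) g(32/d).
(d * μ)(32) = 1

Divisors of 32: [1, 2, 4, 8, 16, 32]. For each d | 32:
  d = 1: d(1) · μ(32/1) = 1 · 0 = 0
  d = 2: d(2) · μ(32/2) = 2 · 0 = 0
  d = 4: d(4) · μ(32/4) = 3 · 0 = 0
  d = 8: d(8) · μ(32/8) = 4 · 0 = 0
  d = 16: d(16) · μ(32/16) = 5 · -1 = -5
  d = 32: d(32) · μ(32/32) = 6 · 1 = 6
Summing: (d * μ)(32) = 0 + 0 + 0 + 0 + -5 + 6 = 1.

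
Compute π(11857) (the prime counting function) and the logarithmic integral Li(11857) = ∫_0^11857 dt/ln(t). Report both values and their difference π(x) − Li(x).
π(11857) = 1421;  Li(11857) ≈ 1445.86;  π(x) − Li(x) ≈ -24.86.

Direct count of primes ≤ 11857 gives π(11857) = 1421. Numerical evaluation of the logarithmic integral gives Li(11857) ≈ 1445.86. The difference π(x) − Li(x) ≈ -24.86 is typically negative for small/moderate x (Li(x) overestimates), though Littlewood's theorem shows this sign changes infinitely often.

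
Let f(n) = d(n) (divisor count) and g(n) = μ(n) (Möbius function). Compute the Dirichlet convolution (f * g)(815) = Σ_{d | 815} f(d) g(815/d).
(d * μ)(815) = 1

Divisors of 815: [1, 5, 163, 815]. For each d | 815:
  d = 1: d(1) · μ(815/1) = 1 · 1 = 1
  d = 5: d(5) · μ(815/5) = 2 · -1 = -2
  d = 163: d(163) · μ(815/163) = 2 · -1 = -2
  d = 815: d(815) · μ(815/815) = 4 · 1 = 4
Summing: (d * μ)(815) = 1 + -2 + -2 + 4 = 1.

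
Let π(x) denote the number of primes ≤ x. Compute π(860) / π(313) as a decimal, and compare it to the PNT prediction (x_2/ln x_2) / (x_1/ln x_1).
π(860)/π(313) = 149/65 ≈ 2.2923;  PNT prediction ≈ 2.3366.

π(313) = 65 and π(860) = 149, so π(860)/π(313) ≈ 2.2923. The PNT-predicted ratio is (860/ln(860)) / (313/ln(313)) ≈ 2.3366. The two agree to within a few percent, as expected.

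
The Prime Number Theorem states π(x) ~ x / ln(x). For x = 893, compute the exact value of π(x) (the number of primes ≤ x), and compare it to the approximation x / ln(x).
π(893) = 154;  x/ln(x) ≈ 131.43;  relative error ≈ 14.66%.

Directly count primes up to 893: π(893) = 154. The PNT approximation gives 893/ln(893) ≈ 893/6.79459 ≈ 131.43. Relative error (π(x) − x/ln(x)) / π(x) ≈ 14.66%; the approximation is known to undercount slightly (Li(x) is a better estimate).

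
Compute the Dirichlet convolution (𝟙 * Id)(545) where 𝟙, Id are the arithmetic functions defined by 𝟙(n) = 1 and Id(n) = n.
(𝟙 * Id)(545) = 660

Divisors of 545: [1, 5, 109, 545]. For each d | 545:
  d = 1: 𝟙(1) · Id(545/1) = 1 · 545 = 545
  d = 5: 𝟙(5) · Id(545/5) = 1 · 109 = 109
  d = 109: 𝟙(109) · Id(545/109) = 1 · 5 = 5
  d = 545: 𝟙(545) · Id(545/545) = 1 · 1 = 1
Summing: (𝟙 * Id)(545) = 545 + 109 + 5 + 1 = 660.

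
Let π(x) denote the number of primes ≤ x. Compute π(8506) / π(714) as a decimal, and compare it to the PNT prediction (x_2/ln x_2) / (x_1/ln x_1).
π(8506)/π(714) = 1060/127 ≈ 8.3465;  PNT prediction ≈ 8.6511.

π(714) = 127 and π(8506) = 1060, so π(8506)/π(714) ≈ 8.3465. The PNT-predicted ratio is (8506/ln(8506)) / (714/ln(714)) ≈ 8.6511. The two agree to within a few percent, as expected.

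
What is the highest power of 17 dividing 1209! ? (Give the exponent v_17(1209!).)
v_17(1209!) = 75

Legendre's formula: v_p(n!) = Σ_{k ≥ 1} ⌊n / p^k⌋. For p = 17, n = 1209, the terms are:
  ⌊1209/17^1⌋ = ⌊1209/17⌋ = 71
  ⌊1209/17^2⌋ = ⌊1209/289⌋ = 4
(the next term ⌊1209/17^3⌋ = 0, terminating the sum). Summing: v_17(1209!) = 71 + 4 = 75.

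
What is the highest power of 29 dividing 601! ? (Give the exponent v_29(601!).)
v_29(601!) = 20

Legendre's formula: v_p(n!) = Σ_{k ≥ 1} ⌊n / p^k⌋. For p = 29, n = 601, the terms are:
  ⌊601/29^1⌋ = ⌊601/29⌋ = 20
(the next term ⌊601/29^2⌋ = 0, terminating the sum). Summing: v_29(601!) = 20 = 20.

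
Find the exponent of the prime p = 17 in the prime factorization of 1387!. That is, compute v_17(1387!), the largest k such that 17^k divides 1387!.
v_17(1387!) = 85

Legendre's formula: v_p(n!) = Σ_{k ≥ 1} ⌊n / p^k⌋. For p = 17, n = 1387, the terms are:
  ⌊1387/17^1⌋ = ⌊1387/17⌋ = 81
  ⌊1387/17^2⌋ = ⌊1387/289⌋ = 4
(the next term ⌊1387/17^3⌋ = 0, terminating the sum). Summing: v_17(1387!) = 81 + 4 = 85.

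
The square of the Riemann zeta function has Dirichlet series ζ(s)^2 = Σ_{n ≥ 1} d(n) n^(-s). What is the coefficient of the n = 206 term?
d(206) = 4

ζ(s)^2 = (Σ 1/m^s)(Σ 1/k^s). The coefficient of 1/n^s in the product is the number of ordered pairs (m, k) with mk = n, which equals d(n). For n = 206, divisors are [1, 2, 103, 206], so d(206) = 4.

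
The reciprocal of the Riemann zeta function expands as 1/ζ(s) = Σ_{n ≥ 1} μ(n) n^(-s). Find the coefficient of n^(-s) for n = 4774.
μ(4774) = 1

Factor n = 4774 = 2 · 7 · 11 · 31. μ(n) = 0 if any exponent ≥ 2 (not squarefree); otherwise μ(n) = (−1)^{ω(n)} where ω(n) is the number of distinct prime factors. Applying: μ(4774) = 1.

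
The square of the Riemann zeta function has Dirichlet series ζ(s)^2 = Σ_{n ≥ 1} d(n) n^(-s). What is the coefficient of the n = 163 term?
d(163) = 2

ζ(s)^2 = (Σ 1/m^s)(Σ 1/k^s). The coefficient of 1/n^s in the product is the number of ordered pairs (m, k) with mk = n, which equals d(n). For n = 163, divisors are [1, 163], so d(163) = 2.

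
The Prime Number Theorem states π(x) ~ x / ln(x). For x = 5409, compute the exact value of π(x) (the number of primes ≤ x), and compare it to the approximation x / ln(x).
π(5409) = 713;  x/ln(x) ≈ 629.26;  relative error ≈ 11.74%.

Directly count primes up to 5409: π(5409) = 713. The PNT approximation gives 5409/ln(5409) ≈ 5409/8.59582 ≈ 629.26. Relative error (π(x) − x/ln(x)) / π(x) ≈ 11.74%; the approximation is known to undercount slightly (Li(x) is a better estimate).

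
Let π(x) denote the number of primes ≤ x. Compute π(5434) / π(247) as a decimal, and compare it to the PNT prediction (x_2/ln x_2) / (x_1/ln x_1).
π(5434)/π(247) = 717/53 ≈ 13.5283;  PNT prediction ≈ 14.0931.

π(247) = 53 and π(5434) = 717, so π(5434)/π(247) ≈ 13.5283. The PNT-predicted ratio is (5434/ln(5434)) / (247/ln(247)) ≈ 14.0931. The two agree to within a few percent, as expected.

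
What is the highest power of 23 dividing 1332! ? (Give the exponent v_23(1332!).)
v_23(1332!) = 59

Legendre's formula: v_p(n!) = Σ_{k ≥ 1} ⌊n / p^k⌋. For p = 23, n = 1332, the terms are:
  ⌊1332/23^1⌋ = ⌊1332/23⌋ = 57
  ⌊1332/23^2⌋ = ⌊1332/529⌋ = 2
(the next term ⌊1332/23^3⌋ = 0, terminating the sum). Summing: v_23(1332!) = 57 + 2 = 59.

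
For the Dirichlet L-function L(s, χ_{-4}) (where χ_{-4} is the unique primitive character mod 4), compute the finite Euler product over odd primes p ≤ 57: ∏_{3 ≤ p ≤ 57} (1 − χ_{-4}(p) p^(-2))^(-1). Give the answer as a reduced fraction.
∏ = 6080498115610191266973991/6635764829241999360000000

The odd primes p ≤ 57 are [3, 5, 7, 11, 13, 17, 19, 23, 29, 31, 37, 41, 43, 47, 53]. For each, χ(p) = 1 if p ≡ 1 mod 4, χ(p) = −1 if p ≡ 3 mod 4. Taking (1 − χ(p)/p^2)^(-1) = p^2/(p^2 − χ(p)): (1 − (-1)/3^2)^(-1) · (1 − (1)/5^2)^(-1) · (1 − (-1)/7^2)^(-1) · (1 − (-1)/11^2)^(-1) · (1 − (1)/13^2)^(-1) · (1 − (1)/17^2)^(-1) · (1 − (-1)/19^2)^(-1) · (1 − (-1)/23^2)^(-1) · (1 − (1)/29^2)^(-1) · (1 − (-1)/31^2)^(-1) · (1 − (1)/37^2)^(-1) · (1 − (1)/41^2)^(-1) · (1 − (-1)/43^2)^(-1) · (1 − (-1)/47^2)^(-1) · (1 − (1)/53^2)^(-1) = 6080498115610191266973991/6635764829241999360000000.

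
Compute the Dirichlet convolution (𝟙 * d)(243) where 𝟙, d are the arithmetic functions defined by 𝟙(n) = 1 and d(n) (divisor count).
(𝟙 * d)(243) = 21

Divisors of 243: [1, 3, 9, 27, 81, 243]. For each d | 243:
  d = 1: 𝟙(1) · d(243/1) = 1 · 6 = 6
  d = 3: 𝟙(3) · d(243/3) = 1 · 5 = 5
  d = 9: 𝟙(9) · d(243/9) = 1 · 4 = 4
  d = 27: 𝟙(27) · d(243/27) = 1 · 3 = 3
  d = 81: 𝟙(81) · d(243/81) = 1 · 2 = 2
  d = 243: 𝟙(243) · d(243/243) = 1 · 1 = 1
Summing: (𝟙 * d)(243) = 6 + 5 + 4 + 3 + 2 + 1 = 21.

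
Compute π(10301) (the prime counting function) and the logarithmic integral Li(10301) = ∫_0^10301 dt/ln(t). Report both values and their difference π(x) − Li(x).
π(10301) = 1263;  Li(10301) ≈ 1278.77;  π(x) − Li(x) ≈ -15.77.

Direct count of primes ≤ 10301 gives π(10301) = 1263. Numerical evaluation of the logarithmic integral gives Li(10301) ≈ 1278.77. The difference π(x) − Li(x) ≈ -15.77 is typically negative for small/moderate x (Li(x) overestimates), though Littlewood's theorem shows this sign changes infinitely often.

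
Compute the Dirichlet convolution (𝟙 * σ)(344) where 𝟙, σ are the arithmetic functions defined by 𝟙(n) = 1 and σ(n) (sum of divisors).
(𝟙 * σ)(344) = 1170

Divisors of 344: [1, 2, 4, 8, 43, 86, 172, 344]. For each d | 344:
  d = 1: 𝟙(1) · σ(344/1) = 1 · 660 = 660
  d = 2: 𝟙(2) · σ(344/2) = 1 · 308 = 308
  d = 4: 𝟙(4) · σ(344/4) = 1 · 132 = 132
  d = 8: 𝟙(8) · σ(344/8) = 1 · 44 = 44
  d = 43: 𝟙(43) · σ(344/43) = 1 · 15 = 15
  d = 86: 𝟙(86) · σ(344/86) = 1 · 7 = 7
  d = 172: 𝟙(172) · σ(344/172) = 1 · 3 = 3
  d = 344: 𝟙(344) · σ(344/344) = 1 · 1 = 1
Summing: (𝟙 * σ)(344) = 660 + 308 + 132 + 44 + 15 + 7 + 3 + 1 = 1170.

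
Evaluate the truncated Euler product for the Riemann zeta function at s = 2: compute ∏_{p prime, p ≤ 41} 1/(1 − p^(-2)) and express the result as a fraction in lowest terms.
∏ = 10043314222393291843289/6135418369257504768000

The primes p ≤ 41 are [2, 3, 5, 7, 11, 13, 17, 19, 23, 29, 31, 37, 41]. For each prime, (1 − 1/p^2)^(-1) = p^2 / (p^2 − 1). The product is (1 − 1/2^2)^(-1), (1 − 1/3^2)^(-1), (1 − 1/5^2)^(-1), (1 − 1/7^2)^(-1), (1 − 1/11^2)^(-1), (1 − 1/13^2)^(-1), (1 − 1/17^2)^(-1), (1 − 1/19^2)^(-1), (1 − 1/23^2)^(-1), (1 − 1/29^2)^(-1), (1 − 1/31^2)^(-1), (1 − 1/37^2)^(-1), (1 − 1/41^2)^(-1) = ∏ p^2 / (p^2 − 1) = 10043314222393291843289/6135418369257504768000.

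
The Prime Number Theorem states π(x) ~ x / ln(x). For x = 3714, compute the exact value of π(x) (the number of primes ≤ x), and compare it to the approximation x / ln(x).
π(3714) = 518;  x/ln(x) ≈ 451.83;  relative error ≈ 12.77%.

Directly count primes up to 3714: π(3714) = 518. The PNT approximation gives 3714/ln(3714) ≈ 3714/8.21986 ≈ 451.83. Relative error (π(x) − x/ln(x)) / π(x) ≈ 12.77%; the approximation is known to undercount slightly (Li(x) is a better estimate).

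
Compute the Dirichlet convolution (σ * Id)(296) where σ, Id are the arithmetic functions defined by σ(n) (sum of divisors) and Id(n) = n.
(σ * Id)(296) = 3675

Divisors of 296: [1, 2, 4, 8, 37, 74, 148, 296]. For each d | 296:
  d = 1: σ(1) · Id(296/1) = 1 · 296 = 296
  d = 2: σ(2) · Id(296/2) = 3 · 148 = 444
  d = 4: σ(4) · Id(296/4) = 7 · 74 = 518
  d = 8: σ(8) · Id(296/8) = 15 · 37 = 555
  d = 37: σ(37) · Id(296/37) = 38 · 8 = 304
  d = 74: σ(74) · Id(296/74) = 114 · 4 = 456
  d = 148: σ(148) · Id(296/148) = 266 · 2 = 532
  d = 296: σ(296) · Id(296/296) = 570 · 1 = 570
Summing: (σ * Id)(296) = 296 + 444 + 518 + 555 + 304 + 456 + 532 + 570 = 3675.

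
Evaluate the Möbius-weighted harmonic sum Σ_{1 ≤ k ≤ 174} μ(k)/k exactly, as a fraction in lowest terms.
Σ μ(k)/k = -291895861671370214401988773976597804369856804354890517841750669749/27764983964554203230141949225149376041830084932479143674493613998285

Values of μ(k) for 1 ≤ k ≤ 174: μ(1) = 1, μ(2) = -1, μ(3) = -1, μ(5) = -1, μ(6) = 1, μ(7) = -1, μ(10) = 1, μ(11) = -1, μ(13) = -1, μ(14) = 1, μ(15) = 1, μ(17) = -1, μ(19) = -1, μ(21) = 1, μ(22) = 1, μ(23) = -1, μ(26) = 1, μ(29) = -1, μ(30) = -1, μ(31) = -1, μ(33) = 1, μ(34) = 1, μ(35) = 1, μ(37) = -1, μ(38) = 1, μ(39) = 1, μ(41) = -1, μ(42) = -1, μ(43) = -1, μ(46) = 1, μ(47) = -1, μ(51) = 1, μ(53) = -1, μ(55) = 1, μ(57) = 1, μ(58) = 1, μ(59) = -1, μ(61) = -1, μ(62) = 1, μ(65) = 1, μ(66) = -1, μ(67) = -1, μ(69) = 1, μ(70) = -1, μ(71) = -1, μ(73) = -1, μ(74) = 1, μ(77) = 1, μ(78) = -1, μ(79) = -1, μ(82) = 1, μ(83) = -1, μ(85) = 1, μ(86) = 1, μ(87) = 1, μ(89) = -1, μ(91) = 1, μ(93) = 1, μ(94) = 1, μ(95) = 1, μ(97) = -1, μ(101) = -1, μ(102) = -1, μ(103) = -1, μ(105) = -1, μ(106) = 1, μ(107) = -1, μ(109) = -1, μ(110) = -1, μ(111) = 1, μ(113) = -1, μ(114) = -1, μ(115) = 1, μ(118) = 1, μ(119) = 1, μ(122) = 1, μ(123) = 1, μ(127) = -1, μ(129) = 1, μ(130) = -1, μ(131) = -1, μ(133) = 1, μ(134) = 1, μ(137) = -1, μ(138) = -1, μ(139) = -1, μ(141) = 1, μ(142) = 1, μ(143) = 1, μ(145) = 1, μ(146) = 1, μ(149) = -1, μ(151) = -1, μ(154) = -1, μ(155) = 1, μ(157) = -1, μ(158) = 1, μ(159) = 1, μ(161) = 1, μ(163) = -1, μ(165) = -1, μ(166) = 1, μ(167) = -1, μ(170) = -1, μ(173) = -1, μ(174) = -1, with μ = 0 on non-squarefree integers. Summing μ(k)/k for k where μ(k) ≠ 0 gives -291895861671370214401988773976597804369856804354890517841750669749/27764983964554203230141949225149376041830084932479143674493613998285 ≈ -0.0105. (PNT ⟺ this sum → 0 as n → ∞.)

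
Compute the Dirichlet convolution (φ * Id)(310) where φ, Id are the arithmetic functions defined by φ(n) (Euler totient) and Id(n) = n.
(φ * Id)(310) = 1647

Divisors of 310: [1, 2, 5, 10, 31, 62, 155, 310]. For each d | 310:
  d = 1: φ(1) · Id(310/1) = 1 · 310 = 310
  d = 2: φ(2) · Id(310/2) = 1 · 155 = 155
  d = 5: φ(5) · Id(310/5) = 4 · 62 = 248
  d = 10: φ(10) · Id(310/10) = 4 · 31 = 124
  d = 31: φ(31) · Id(310/31) = 30 · 10 = 300
  d = 62: φ(62) · Id(310/62) = 30 · 5 = 150
  d = 155: φ(155) · Id(310/155) = 120 · 2 = 240
  d = 310: φ(310) · Id(310/310) = 120 · 1 = 120
Summing: (φ * Id)(310) = 310 + 155 + 248 + 124 + 300 + 150 + 240 + 120 = 1647.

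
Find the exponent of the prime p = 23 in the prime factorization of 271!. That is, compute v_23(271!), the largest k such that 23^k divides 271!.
v_23(271!) = 11

Legendre's formula: v_p(n!) = Σ_{k ≥ 1} ⌊n / p^k⌋. For p = 23, n = 271, the terms are:
  ⌊271/23^1⌋ = ⌊271/23⌋ = 11
(the next term ⌊271/23^2⌋ = 0, terminating the sum). Summing: v_23(271!) = 11 = 11.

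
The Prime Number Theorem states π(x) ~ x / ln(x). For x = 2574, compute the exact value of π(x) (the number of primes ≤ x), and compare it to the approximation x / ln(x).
π(2574) = 375;  x/ln(x) ≈ 327.76;  relative error ≈ 12.60%.

Directly count primes up to 2574: π(2574) = 375. The PNT approximation gives 2574/ln(2574) ≈ 2574/7.85322 ≈ 327.76. Relative error (π(x) − x/ln(x)) / π(x) ≈ 12.60%; the approximation is known to undercount slightly (Li(x) is a better estimate).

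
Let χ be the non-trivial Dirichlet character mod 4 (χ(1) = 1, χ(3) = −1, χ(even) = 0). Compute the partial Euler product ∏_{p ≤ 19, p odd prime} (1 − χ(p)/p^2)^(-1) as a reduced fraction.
∏ = 14933966047/16280616960

The odd primes p ≤ 19 are [3, 5, 7, 11, 13, 17, 19]. For each, χ(p) = 1 if p ≡ 1 mod 4, χ(p) = −1 if p ≡ 3 mod 4. Taking (1 − χ(p)/p^2)^(-1) = p^2/(p^2 − χ(p)): (1 − (-1)/3^2)^(-1) · (1 − (1)/5^2)^(-1) · (1 − (-1)/7^2)^(-1) · (1 − (-1)/11^2)^(-1) · (1 − (1)/13^2)^(-1) · (1 − (1)/17^2)^(-1) · (1 − (-1)/19^2)^(-1) = 14933966047/16280616960.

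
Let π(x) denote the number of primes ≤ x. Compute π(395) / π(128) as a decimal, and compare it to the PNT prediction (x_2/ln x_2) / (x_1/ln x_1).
π(395)/π(128) = 77/31 ≈ 2.4839;  PNT prediction ≈ 2.5043.

π(128) = 31 and π(395) = 77, so π(395)/π(128) ≈ 2.4839. The PNT-predicted ratio is (395/ln(395)) / (128/ln(128)) ≈ 2.5043. The two agree to within a few percent, as expected.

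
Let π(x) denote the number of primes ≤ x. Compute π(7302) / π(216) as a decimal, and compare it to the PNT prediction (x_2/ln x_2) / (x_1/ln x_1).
π(7302)/π(216) = 930/47 ≈ 19.7872;  PNT prediction ≈ 20.4267.

π(216) = 47 and π(7302) = 930, so π(7302)/π(216) ≈ 19.7872. The PNT-predicted ratio is (7302/ln(7302)) / (216/ln(216)) ≈ 20.4267. The two agree to within a few percent, as expected.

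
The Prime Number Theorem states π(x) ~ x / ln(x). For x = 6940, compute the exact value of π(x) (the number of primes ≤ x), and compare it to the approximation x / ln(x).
π(6940) = 890;  x/ln(x) ≈ 784.62;  relative error ≈ 11.84%.

Directly count primes up to 6940: π(6940) = 890. The PNT approximation gives 6940/ln(6940) ≈ 6940/8.84506 ≈ 784.62. Relative error (π(x) − x/ln(x)) / π(x) ≈ 11.84%; the approximation is known to undercount slightly (Li(x) is a better estimate).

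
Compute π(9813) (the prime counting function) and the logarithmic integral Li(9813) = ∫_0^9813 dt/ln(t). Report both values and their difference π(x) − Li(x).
π(9813) = 1210;  Li(9813) ≈ 1225.81;  π(x) − Li(x) ≈ -15.81.

Direct count of primes ≤ 9813 gives π(9813) = 1210. Numerical evaluation of the logarithmic integral gives Li(9813) ≈ 1225.81. The difference π(x) − Li(x) ≈ -15.81 is typically negative for small/moderate x (Li(x) overestimates), though Littlewood's theorem shows this sign changes infinitely often.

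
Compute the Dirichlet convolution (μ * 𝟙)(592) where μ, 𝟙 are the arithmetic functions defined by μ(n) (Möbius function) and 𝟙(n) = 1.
(μ * 𝟙)(592) = 0

Divisors of 592: [1, 2, 4, 8, 16, 37, 74, 148, 296, 592]. For each d | 592:
  d = 1: μ(1) · 𝟙(592/1) = 1 · 1 = 1
  d = 2: μ(2) · 𝟙(592/2) = -1 · 1 = -1
  d = 4: μ(4) · 𝟙(592/4) = 0 · 1 = 0
  d = 8: μ(8) · 𝟙(592/8) = 0 · 1 = 0
  d = 16: μ(16) · 𝟙(592/16) = 0 · 1 = 0
  d = 37: μ(37) · 𝟙(592/37) = -1 · 1 = -1
  d = 74: μ(74) · 𝟙(592/74) = 1 · 1 = 1
  d = 148: μ(148) · 𝟙(592/148) = 0 · 1 = 0
  d = 296: μ(296) · 𝟙(592/296) = 0 · 1 = 0
  d = 592: μ(592) · 𝟙(592/592) = 0 · 1 = 0
Summing: (μ * 𝟙)(592) = 1 + -1 + 0 + 0 + 0 + -1 + 1 + 0 + 0 + 0 = 0.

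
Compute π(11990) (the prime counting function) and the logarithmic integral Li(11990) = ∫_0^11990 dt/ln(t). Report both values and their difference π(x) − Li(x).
π(11990) = 1438;  Li(11990) ≈ 1460.03;  π(x) − Li(x) ≈ -22.03.

Direct count of primes ≤ 11990 gives π(11990) = 1438. Numerical evaluation of the logarithmic integral gives Li(11990) ≈ 1460.03. The difference π(x) − Li(x) ≈ -22.03 is typically negative for small/moderate x (Li(x) overestimates), though Littlewood's theorem shows this sign changes infinitely often.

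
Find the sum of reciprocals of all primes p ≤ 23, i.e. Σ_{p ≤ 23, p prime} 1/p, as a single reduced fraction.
Σ 1/p = 334406399/223092870

π(23) = 9, so the primes ≤ 23 are [2, 3, 5, 7, 11, 13, 17, 19, 23]. Summing 1/p over these primes: 334406399/223092870 ≈ 1.4990. Mertens estimate ln ln(23) + 0.2615 ≈ 1.4043.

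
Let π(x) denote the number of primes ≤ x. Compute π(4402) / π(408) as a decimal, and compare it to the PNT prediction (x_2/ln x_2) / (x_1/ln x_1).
π(4402)/π(408) = 599/79 ≈ 7.5823;  PNT prediction ≈ 7.7304.

π(408) = 79 and π(4402) = 599, so π(4402)/π(408) ≈ 7.5823. The PNT-predicted ratio is (4402/ln(4402)) / (408/ln(408)) ≈ 7.7304. The two agree to within a few percent, as expected.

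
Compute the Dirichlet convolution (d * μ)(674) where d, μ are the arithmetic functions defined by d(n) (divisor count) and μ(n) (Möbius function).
(d * μ)(674) = 1

Divisors of 674: [1, 2, 337, 674]. For each d | 674:
  d = 1: d(1) · μ(674/1) = 1 · 1 = 1
  d = 2: d(2) · μ(674/2) = 2 · -1 = -2
  d = 337: d(337) · μ(674/337) = 2 · -1 = -2
  d = 674: d(674) · μ(674/674) = 4 · 1 = 4
Summing: (d * μ)(674) = 1 + -2 + -2 + 4 = 1.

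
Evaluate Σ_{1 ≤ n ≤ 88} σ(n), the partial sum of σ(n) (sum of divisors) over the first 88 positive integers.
Σ_{n ≤ 88} σ(n) = 6409

Compute σ(n) for each 1 ≤ n ≤ 88: σ(1) = 1, σ(2) = 3, σ(3) = 4, σ(4) = 7, σ(5) = 6, σ(6) = 12, σ(7) = 8, σ(8) = 15, σ(9) = 13, σ(10) = 18, σ(11) = 12, σ(12) = 28, σ(13) = 14, σ(14) = 24, σ(15) = 24, σ(16) = 31, σ(17) = 18, σ(18) = 39, σ(19) = 20, σ(20) = 42, σ(21) = 32, σ(22) = 36, σ(23) = 24, σ(24) = 60, σ(25) = 31, σ(26) = 42, σ(27) = 40, σ(28) = 56, σ(29) = 30, σ(30) = 72, σ(31) = 32, σ(32) = 63, σ(33) = 48, σ(34) = 54, σ(35) = 48, σ(36) = 91, σ(37) = 38, σ(38) = 60, σ(39) = 56, σ(40) = 90, σ(41) = 42, σ(42) = 96, σ(43) = 44, σ(44) = 84, σ(45) = 78, σ(46) = 72, σ(47) = 48, σ(48) = 124, σ(49) = 57, σ(50) = 93, σ(51) = 72, σ(52) = 98, σ(53) = 54, σ(54) = 120, σ(55) = 72, σ(56) = 120, σ(57) = 80, σ(58) = 90, σ(59) = 60, σ(60) = 168, σ(61) = 62, σ(62) = 96, σ(63) = 104, σ(64) = 127, σ(65) = 84, σ(66) = 144, σ(67) = 68, σ(68) = 126, σ(69) = 96, σ(70) = 144, σ(71) = 72, σ(72) = 195, σ(73) = 74, σ(74) = 114, σ(75) = 124, σ(76) = 140, σ(77) = 96, σ(78) = 168, σ(79) = 80, σ(80) = 186, σ(81) = 121, σ(82) = 126, σ(83) = 84, σ(84) = 224, σ(85) = 108, σ(86) = 132, σ(87) = 120, σ(88) = 180. Summing all 88 values: 6409. (Average order: Σ_{n ≤ x} σ(n) ~ (π²/12) x². For x = 88, (π²/12)·88² ≈ 6369.18.)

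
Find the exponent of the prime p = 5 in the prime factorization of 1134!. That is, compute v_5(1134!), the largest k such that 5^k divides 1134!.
v_5(1134!) = 281

Legendre's formula: v_p(n!) = Σ_{k ≥ 1} ⌊n / p^k⌋. For p = 5, n = 1134, the terms are:
  ⌊1134/5^1⌋ = ⌊1134/5⌋ = 226
  ⌊1134/5^2⌋ = ⌊1134/25⌋ = 45
  ⌊1134/5^3⌋ = ⌊1134/125⌋ = 9
  ⌊1134/5^4⌋ = ⌊1134/625⌋ = 1
(the next term ⌊1134/5^5⌋ = 0, terminating the sum). Summing: v_5(1134!) = 226 + 45 + 9 + 1 = 281.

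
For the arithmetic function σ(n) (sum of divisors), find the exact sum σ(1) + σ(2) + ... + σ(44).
Σ_{n ≤ 44} σ(n) = 1608

Compute σ(n) for each 1 ≤ n ≤ 44: σ(1) = 1, σ(2) = 3, σ(3) = 4, σ(4) = 7, σ(5) = 6, σ(6) = 12, σ(7) = 8, σ(8) = 15, σ(9) = 13, σ(10) = 18, σ(11) = 12, σ(12) = 28, σ(13) = 14, σ(14) = 24, σ(15) = 24, σ(16) = 31, σ(17) = 18, σ(18) = 39, σ(19) = 20, σ(20) = 42, σ(21) = 32, σ(22) = 36, σ(23) = 24, σ(24) = 60, σ(25) = 31, σ(26) = 42, σ(27) = 40, σ(28) = 56, σ(29) = 30, σ(30) = 72, σ(31) = 32, σ(32) = 63, σ(33) = 48, σ(34) = 54, σ(35) = 48, σ(36) = 91, σ(37) = 38, σ(38) = 60, σ(39) = 56, σ(40) = 90, σ(41) = 42, σ(42) = 96, σ(43) = 44, σ(44) = 84. Summing all 44 values: 1608. (Average order: Σ_{n ≤ x} σ(n) ~ (π²/12) x². For x = 44, (π²/12)·44² ≈ 1592.30.)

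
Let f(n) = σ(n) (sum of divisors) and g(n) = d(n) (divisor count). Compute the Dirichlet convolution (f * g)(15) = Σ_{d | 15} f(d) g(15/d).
(σ * d)(15) = 48

Divisors of 15: [1, 3, 5, 15]. For each d | 15:
  d = 1: σ(1) · d(15/1) = 1 · 4 = 4
  d = 3: σ(3) · d(15/3) = 4 · 2 = 8
  d = 5: σ(5) · d(15/5) = 6 · 2 = 12
  d = 15: σ(15) · d(15/15) = 24 · 1 = 24
Summing: (σ * d)(15) = 4 + 8 + 12 + 24 = 48.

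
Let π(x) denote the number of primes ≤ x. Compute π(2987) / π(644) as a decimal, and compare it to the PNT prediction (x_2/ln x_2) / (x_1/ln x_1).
π(2987)/π(644) = 429/117 ≈ 3.6667;  PNT prediction ≈ 3.7489.

π(644) = 117 and π(2987) = 429, so π(2987)/π(644) ≈ 3.6667. The PNT-predicted ratio is (2987/ln(2987)) / (644/ln(644)) ≈ 3.7489. The two agree to within a few percent, as expected.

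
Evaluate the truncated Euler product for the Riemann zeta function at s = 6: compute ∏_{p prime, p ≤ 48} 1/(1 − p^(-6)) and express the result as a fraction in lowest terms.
∏ = 739922824862544451640166694180680765476614483998462834502498139791315/727309058868145310276350820375862045292293308126790710400267935809536

The primes p ≤ 48 are [2, 3, 5, 7, 11, 13, 17, 19, 23, 29, 31, 37, 41, 43, 47]. For each prime, (1 − 1/p^6)^(-1) = p^6 / (p^6 − 1). The product is (1 − 1/2^6)^(-1), (1 − 1/3^6)^(-1), (1 − 1/5^6)^(-1), (1 − 1/7^6)^(-1), (1 − 1/11^6)^(-1), (1 − 1/13^6)^(-1), (1 − 1/17^6)^(-1), (1 − 1/19^6)^(-1), (1 − 1/23^6)^(-1), (1 − 1/29^6)^(-1), (1 − 1/31^6)^(-1), (1 − 1/37^6)^(-1), (1 − 1/41^6)^(-1), (1 − 1/43^6)^(-1), (1 − 1/47^6)^(-1) = ∏ p^6 / (p^6 − 1) = 739922824862544451640166694180680765476614483998462834502498139791315/727309058868145310276350820375862045292293308126790710400267935809536.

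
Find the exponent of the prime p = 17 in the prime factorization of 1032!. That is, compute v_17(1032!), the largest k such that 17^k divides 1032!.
v_17(1032!) = 63

Legendre's formula: v_p(n!) = Σ_{k ≥ 1} ⌊n / p^k⌋. For p = 17, n = 1032, the terms are:
  ⌊1032/17^1⌋ = ⌊1032/17⌋ = 60
  ⌊1032/17^2⌋ = ⌊1032/289⌋ = 3
(the next term ⌊1032/17^3⌋ = 0, terminating the sum). Summing: v_17(1032!) = 60 + 3 = 63.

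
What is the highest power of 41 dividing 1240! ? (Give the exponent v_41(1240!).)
v_41(1240!) = 30

Legendre's formula: v_p(n!) = Σ_{k ≥ 1} ⌊n / p^k⌋. For p = 41, n = 1240, the terms are:
  ⌊1240/41^1⌋ = ⌊1240/41⌋ = 30
(the next term ⌊1240/41^2⌋ = 0, terminating the sum). Summing: v_41(1240!) = 30 = 30.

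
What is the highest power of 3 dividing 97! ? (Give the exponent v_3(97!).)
v_3(97!) = 46

Legendre's formula: v_p(n!) = Σ_{k ≥ 1} ⌊n / p^k⌋. For p = 3, n = 97, the terms are:
  ⌊97/3^1⌋ = ⌊97/3⌋ = 32
  ⌊97/3^2⌋ = ⌊97/9⌋ = 10
  ⌊97/3^3⌋ = ⌊97/27⌋ = 3
  ⌊97/3^4⌋ = ⌊97/81⌋ = 1
(the next term ⌊97/3^5⌋ = 0, terminating the sum). Summing: v_3(97!) = 32 + 10 + 3 + 1 = 46.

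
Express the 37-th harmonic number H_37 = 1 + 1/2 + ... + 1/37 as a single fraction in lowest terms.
H_37 = 2040798836801833/485721041551200

Direct summation: H_37 = 1 + 1/2 + ... + 1/37. The least common denominator is lcm(1, ..., 37) = 5342931457063200; over this denominator the numerator is 5342931457063200 + 2671465728531600 + 1780977152354400 + 1335732864265800 + 1068586291412640 + 890488576177200 + 763275922437600 + 667866432132900 + 593659050784800 + 534293145706320 + 485721041551200 + 445244288088600 + 410994727466400 + 381637961218800 + 356195430470880 + 333933216066450 + 314290085709600 + 296829525392400 + 281206918792800 + 267146572853160 + 254425307479200 + 242860520775600 + 232301367698400 + 222622144044300 + 213717258282528 + 205497363733200 + 197886350261600 + 190818980609400 + 184239015760800 + 178097715235440 + 172352627647200 + 166966608033225 + 161907013850400 + 157145042854800 + 152655184487520 + 148414762696200 + 144403552893600 = 22448787204820163, so H_37 = 22448787204820163/5342931457063200; reducing by gcd(22448787204820163, 5342931457063200) = 11 gives 2040798836801833/485721041551200 ≈ 4.20159. (The PNT-adjacent estimate ln(37) + γ ≈ 4.18813 matches within O(1/n).)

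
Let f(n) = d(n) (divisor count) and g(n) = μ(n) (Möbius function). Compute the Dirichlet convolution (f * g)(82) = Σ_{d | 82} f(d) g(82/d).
(d * μ)(82) = 1

Divisors of 82: [1, 2, 41, 82]. For each d | 82:
  d = 1: d(1) · μ(82/1) = 1 · 1 = 1
  d = 2: d(2) · μ(82/2) = 2 · -1 = -2
  d = 41: d(41) · μ(82/41) = 2 · -1 = -2
  d = 82: d(82) · μ(82/82) = 4 · 1 = 4
Summing: (d * μ)(82) = 1 + -2 + -2 + 4 = 1.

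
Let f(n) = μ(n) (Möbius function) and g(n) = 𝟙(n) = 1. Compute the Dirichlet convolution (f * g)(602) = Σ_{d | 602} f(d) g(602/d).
(μ * 𝟙)(602) = 0

Divisors of 602: [1, 2, 7, 14, 43, 86, 301, 602]. For each d | 602:
  d = 1: μ(1) · 𝟙(602/1) = 1 · 1 = 1
  d = 2: μ(2) · 𝟙(602/2) = -1 · 1 = -1
  d = 7: μ(7) · 𝟙(602/7) = -1 · 1 = -1
  d = 14: μ(14) · 𝟙(602/14) = 1 · 1 = 1
  d = 43: μ(43) · 𝟙(602/43) = -1 · 1 = -1
  d = 86: μ(86) · 𝟙(602/86) = 1 · 1 = 1
  d = 301: μ(301) · 𝟙(602/301) = 1 · 1 = 1
  d = 602: μ(602) · 𝟙(602/602) = -1 · 1 = -1
Summing: (μ * 𝟙)(602) = 1 + -1 + -1 + 1 + -1 + 1 + 1 + -1 = 0.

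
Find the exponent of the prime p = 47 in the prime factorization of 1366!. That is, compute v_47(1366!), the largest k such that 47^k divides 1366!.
v_47(1366!) = 29

Legendre's formula: v_p(n!) = Σ_{k ≥ 1} ⌊n / p^k⌋. For p = 47, n = 1366, the terms are:
  ⌊1366/47^1⌋ = ⌊1366/47⌋ = 29
(the next term ⌊1366/47^2⌋ = 0, terminating the sum). Summing: v_47(1366!) = 29 = 29.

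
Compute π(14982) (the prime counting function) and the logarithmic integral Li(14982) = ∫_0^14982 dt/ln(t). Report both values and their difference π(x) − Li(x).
π(14982) = 1753;  Li(14982) ≈ 1774.75;  π(x) − Li(x) ≈ -21.75.

Direct count of primes ≤ 14982 gives π(14982) = 1753. Numerical evaluation of the logarithmic integral gives Li(14982) ≈ 1774.75. The difference π(x) − Li(x) ≈ -21.75 is typically negative for small/moderate x (Li(x) overestimates), though Littlewood's theorem shows this sign changes infinitely often.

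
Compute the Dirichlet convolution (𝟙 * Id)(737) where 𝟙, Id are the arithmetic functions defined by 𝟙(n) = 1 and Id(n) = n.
(𝟙 * Id)(737) = 816

Divisors of 737: [1, 11, 67, 737]. For each d | 737:
  d = 1: 𝟙(1) · Id(737/1) = 1 · 737 = 737
  d = 11: 𝟙(11) · Id(737/11) = 1 · 67 = 67
  d = 67: 𝟙(67) · Id(737/67) = 1 · 11 = 11
  d = 737: 𝟙(737) · Id(737/737) = 1 · 1 = 1
Summing: (𝟙 * Id)(737) = 737 + 67 + 11 + 1 = 816.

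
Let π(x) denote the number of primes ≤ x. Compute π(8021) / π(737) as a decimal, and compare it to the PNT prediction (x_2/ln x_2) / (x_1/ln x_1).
π(8021)/π(737) = 1010/130 ≈ 7.7692;  PNT prediction ≈ 7.9933.

π(737) = 130 and π(8021) = 1010, so π(8021)/π(737) ≈ 7.7692. The PNT-predicted ratio is (8021/ln(8021)) / (737/ln(737)) ≈ 7.9933. The two agree to within a few percent, as expected.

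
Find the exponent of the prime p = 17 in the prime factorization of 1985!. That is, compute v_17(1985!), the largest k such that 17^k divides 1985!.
v_17(1985!) = 122

Legendre's formula: v_p(n!) = Σ_{k ≥ 1} ⌊n / p^k⌋. For p = 17, n = 1985, the terms are:
  ⌊1985/17^1⌋ = ⌊1985/17⌋ = 116
  ⌊1985/17^2⌋ = ⌊1985/289⌋ = 6
(the next term ⌊1985/17^3⌋ = 0, terminating the sum). Summing: v_17(1985!) = 116 + 6 = 122.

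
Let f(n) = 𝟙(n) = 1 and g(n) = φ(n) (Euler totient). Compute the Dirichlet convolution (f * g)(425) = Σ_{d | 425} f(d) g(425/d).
(𝟙 * φ)(425) = 425

Divisors of 425: [1, 5, 17, 25, 85, 425]. For each d | 425:
  d = 1: 𝟙(1) · φ(425/1) = 1 · 320 = 320
  d = 5: 𝟙(5) · φ(425/5) = 1 · 64 = 64
  d = 17: 𝟙(17) · φ(425/17) = 1 · 20 = 20
  d = 25: 𝟙(25) · φ(425/25) = 1 · 16 = 16
  d = 85: 𝟙(85) · φ(425/85) = 1 · 4 = 4
  d = 425: 𝟙(425) · φ(425/425) = 1 · 1 = 1
Summing: (𝟙 * φ)(425) = 320 + 64 + 20 + 16 + 4 + 1 = 425.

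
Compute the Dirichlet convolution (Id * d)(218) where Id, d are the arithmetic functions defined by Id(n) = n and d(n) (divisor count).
(Id * d)(218) = 444

Divisors of 218: [1, 2, 109, 218]. For each d | 218:
  d = 1: Id(1) · d(218/1) = 1 · 4 = 4
  d = 2: Id(2) · d(218/2) = 2 · 2 = 4
  d = 109: Id(109) · d(218/109) = 109 · 2 = 218
  d = 218: Id(218) · d(218/218) = 218 · 1 = 218
Summing: (Id * d)(218) = 4 + 4 + 218 + 218 = 444.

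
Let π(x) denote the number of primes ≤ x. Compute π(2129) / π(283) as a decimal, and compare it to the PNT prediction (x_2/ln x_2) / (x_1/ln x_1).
π(2129)/π(283) = 320/61 ≈ 5.2459;  PNT prediction ≈ 5.5420.

π(283) = 61 and π(2129) = 320, so π(2129)/π(283) ≈ 5.2459. The PNT-predicted ratio is (2129/ln(2129)) / (283/ln(283)) ≈ 5.5420. The two agree to within a few percent, as expected.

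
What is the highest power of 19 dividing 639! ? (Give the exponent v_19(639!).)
v_19(639!) = 34

Legendre's formula: v_p(n!) = Σ_{k ≥ 1} ⌊n / p^k⌋. For p = 19, n = 639, the terms are:
  ⌊639/19^1⌋ = ⌊639/19⌋ = 33
  ⌊639/19^2⌋ = ⌊639/361⌋ = 1
(the next term ⌊639/19^3⌋ = 0, terminating the sum). Summing: v_19(639!) = 33 + 1 = 34.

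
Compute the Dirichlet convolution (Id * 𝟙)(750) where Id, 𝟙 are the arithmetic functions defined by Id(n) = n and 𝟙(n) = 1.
(Id * 𝟙)(750) = 1872

Divisors of 750: [1, 2, 3, 5, 6, 10, 15, 25, 30, 50, 75, 125, 150, 250, 375, 750]. For each d | 750:
  d = 1: Id(1) · 𝟙(750/1) = 1 · 1 = 1
  d = 2: Id(2) · 𝟙(750/2) = 2 · 1 = 2
  d = 3: Id(3) · 𝟙(750/3) = 3 · 1 = 3
  d = 5: Id(5) · 𝟙(750/5) = 5 · 1 = 5
  d = 6: Id(6) · 𝟙(750/6) = 6 · 1 = 6
  d = 10: Id(10) · 𝟙(750/10) = 10 · 1 = 10
  d = 15: Id(15) · 𝟙(750/15) = 15 · 1 = 15
  d = 25: Id(25) · 𝟙(750/25) = 25 · 1 = 25
  d = 30: Id(30) · 𝟙(750/30) = 30 · 1 = 30
  d = 50: Id(50) · 𝟙(750/50) = 50 · 1 = 50
  d = 75: Id(75) · 𝟙(750/75) = 75 · 1 = 75
  d = 125: Id(125) · 𝟙(750/125) = 125 · 1 = 125
  d = 150: Id(150) · 𝟙(750/150) = 150 · 1 = 150
  d = 250: Id(250) · 𝟙(750/250) = 250 · 1 = 250
  d = 375: Id(375) · 𝟙(750/375) = 375 · 1 = 375
  d = 750: Id(750) · 𝟙(750/750) = 750 · 1 = 750
Summing: (Id * 𝟙)(750) = 1 + 2 + 3 + 5 + 6 + 10 + 15 + 25 + 30 + 50 + 75 + 125 + 150 + 250 + 375 + 750 = 1872.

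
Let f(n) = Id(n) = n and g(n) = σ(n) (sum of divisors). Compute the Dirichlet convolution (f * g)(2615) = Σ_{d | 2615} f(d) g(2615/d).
(Id * σ)(2615) = 11517

Divisors of 2615: [1, 5, 523, 2615]. For each d | 2615:
  d = 1: Id(1) · σ(2615/1) = 1 · 3144 = 3144
  d = 5: Id(5) · σ(2615/5) = 5 · 524 = 2620
  d = 523: Id(523) · σ(2615/523) = 523 · 6 = 3138
  d = 2615: Id(2615) · σ(2615/2615) = 2615 · 1 = 2615
Summing: (Id * σ)(2615) = 3144 + 2620 + 3138 + 2615 = 11517.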